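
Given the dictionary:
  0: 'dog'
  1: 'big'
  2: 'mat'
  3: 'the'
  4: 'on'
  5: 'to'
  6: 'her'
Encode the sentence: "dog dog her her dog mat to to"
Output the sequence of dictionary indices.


Look up each word in the dictionary:
  'dog' -> 0
  'dog' -> 0
  'her' -> 6
  'her' -> 6
  'dog' -> 0
  'mat' -> 2
  'to' -> 5
  'to' -> 5

Encoded: [0, 0, 6, 6, 0, 2, 5, 5]


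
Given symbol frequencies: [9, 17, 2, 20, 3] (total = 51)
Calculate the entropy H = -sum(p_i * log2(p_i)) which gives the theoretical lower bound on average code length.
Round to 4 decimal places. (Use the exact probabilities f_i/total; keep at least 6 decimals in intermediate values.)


Per-symbol terms -p_i * log2(p_i) with p_i = f_i/51:
  p = 9/51 = 0.176471: log2(p) = -2.502500, -p*log2(p) = 0.441618
  p = 17/51 = 0.333333: log2(p) = -1.584963, -p*log2(p) = 0.528321
  p = 2/51 = 0.039216: log2(p) = -4.672425, -p*log2(p) = 0.183232
  p = 20/51 = 0.392157: log2(p) = -1.350497, -p*log2(p) = 0.529607
  p = 3/51 = 0.058824: log2(p) = -4.087463, -p*log2(p) = 0.240439
H = 0.441618 + 0.528321 + 0.183232 + 0.529607 + 0.240439 = 1.923217

H = 1.9232 bits/symbol


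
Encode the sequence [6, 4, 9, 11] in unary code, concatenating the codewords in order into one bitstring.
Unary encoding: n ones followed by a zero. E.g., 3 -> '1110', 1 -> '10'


Encode each number as n ones followed by a terminating 0:
  6 -> 1111110 (7 bits)
  4 -> 11110 (5 bits)
  9 -> 1111111110 (10 bits)
  11 -> 111111111110 (12 bits)
Total length = 7 + 5 + 10 + 12 = 34 bits.

Unary([6, 4, 9, 11]) = 1111110111101111111110111111111110 (34 bits)


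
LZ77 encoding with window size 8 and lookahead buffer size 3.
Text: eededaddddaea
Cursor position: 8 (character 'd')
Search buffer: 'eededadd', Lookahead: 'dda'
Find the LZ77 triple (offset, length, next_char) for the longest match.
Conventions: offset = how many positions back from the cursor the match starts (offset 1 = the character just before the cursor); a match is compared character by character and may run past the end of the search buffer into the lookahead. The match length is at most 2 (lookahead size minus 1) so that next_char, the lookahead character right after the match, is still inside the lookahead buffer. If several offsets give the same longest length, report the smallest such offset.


Try each offset into the search buffer:
  offset=1 (pos 7, char 'd'): match length 2
  offset=2 (pos 6, char 'd'): match length 2
  offset=3 (pos 5, char 'a'): match length 0
  offset=4 (pos 4, char 'd'): match length 1
  offset=5 (pos 3, char 'e'): match length 0
  offset=6 (pos 2, char 'd'): match length 1
  offset=7 (pos 1, char 'e'): match length 0
  offset=8 (pos 0, char 'e'): match length 0
Longest match has length 2, found at offsets 1, 2; take the smallest, offset 1.
next_char = character at position 8 + 2 = 10 -> 'a'

Best match: offset=1, length=2 (matching 'dd' starting at position 7)
LZ77 triple: (1, 2, 'a')


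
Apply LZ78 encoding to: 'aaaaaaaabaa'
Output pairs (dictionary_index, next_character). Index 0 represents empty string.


LZ78 encoding steps:
Dictionary: {0: ''}
Step 1: w='' (idx 0), next='a' -> output (0, 'a'), add 'a' as idx 1
Step 2: w='a' (idx 1), next='a' -> output (1, 'a'), add 'aa' as idx 2
Step 3: w='aa' (idx 2), next='a' -> output (2, 'a'), add 'aaa' as idx 3
Step 4: w='aa' (idx 2), next='b' -> output (2, 'b'), add 'aab' as idx 4
Step 5: w='aa' (idx 2), end of input -> output (2, '')


Encoded: [(0, 'a'), (1, 'a'), (2, 'a'), (2, 'b'), (2, '')]


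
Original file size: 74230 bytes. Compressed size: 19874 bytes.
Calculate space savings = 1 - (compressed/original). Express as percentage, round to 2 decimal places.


ratio = compressed/original = 19874/74230 = 0.267735
savings = 1 - ratio = 1 - 0.267735 = 0.732265
as a percentage: 0.732265 * 100 = 73.23%

Space savings = 1 - 19874/74230 = 73.23%


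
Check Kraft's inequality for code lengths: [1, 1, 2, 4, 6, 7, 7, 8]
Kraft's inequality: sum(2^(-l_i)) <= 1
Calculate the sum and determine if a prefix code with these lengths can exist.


Sum = 2^(-1) + 2^(-1) + 2^(-2) + 2^(-4) + 2^(-6) + 2^(-7) + 2^(-7) + 2^(-8)
    = 0.5 + 0.5 + 0.25 + 0.0625 + 0.015625 + 0.0078125 + 0.0078125 + 0.00390625
    = 345/256 = 1.34765625
Since 1.34765625 > 1, Kraft's inequality is NOT satisfied.
A prefix code with these lengths CANNOT exist.

Kraft sum = 1.34765625. Not satisfied.


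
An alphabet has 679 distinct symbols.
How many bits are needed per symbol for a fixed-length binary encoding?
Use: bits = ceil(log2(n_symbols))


log2(679) = 9.4073
Bracket: 2^9 = 512 < 679 <= 2^10 = 1024
So ceil(log2(679)) = 10

bits = ceil(log2(679)) = ceil(9.4073) = 10 bits


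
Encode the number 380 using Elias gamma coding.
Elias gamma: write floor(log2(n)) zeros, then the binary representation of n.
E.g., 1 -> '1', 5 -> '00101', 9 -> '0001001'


num_bits = floor(log2(380)) + 1 = 9
leading_zeros = num_bits - 1 = 8
binary(380) = 101111100

Elias gamma(380) = '00000000' + '101111100' = 00000000101111100 (17 bits)


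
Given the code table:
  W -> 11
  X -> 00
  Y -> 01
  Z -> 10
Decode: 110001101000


Decoding:
11 -> W
00 -> X
01 -> Y
10 -> Z
10 -> Z
00 -> X


Result: WXYZZX


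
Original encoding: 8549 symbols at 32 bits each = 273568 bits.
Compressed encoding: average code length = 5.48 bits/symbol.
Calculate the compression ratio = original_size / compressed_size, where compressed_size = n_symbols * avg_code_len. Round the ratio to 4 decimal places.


original_size = n_symbols * orig_bits = 8549 * 32 = 273568 bits
compressed_size = n_symbols * avg_code_len = 8549 * 5.48 = 46848.52 bits
ratio = original_size / compressed_size = 273568 / 46848.52 = 5.8394

Compression ratio = 5.8394


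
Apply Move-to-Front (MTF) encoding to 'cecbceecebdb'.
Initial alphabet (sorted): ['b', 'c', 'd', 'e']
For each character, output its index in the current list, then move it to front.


MTF encoding:
'c': index 1 in ['b', 'c', 'd', 'e'] -> ['c', 'b', 'd', 'e']
'e': index 3 in ['c', 'b', 'd', 'e'] -> ['e', 'c', 'b', 'd']
'c': index 1 in ['e', 'c', 'b', 'd'] -> ['c', 'e', 'b', 'd']
'b': index 2 in ['c', 'e', 'b', 'd'] -> ['b', 'c', 'e', 'd']
'c': index 1 in ['b', 'c', 'e', 'd'] -> ['c', 'b', 'e', 'd']
'e': index 2 in ['c', 'b', 'e', 'd'] -> ['e', 'c', 'b', 'd']
'e': index 0 in ['e', 'c', 'b', 'd'] -> ['e', 'c', 'b', 'd']
'c': index 1 in ['e', 'c', 'b', 'd'] -> ['c', 'e', 'b', 'd']
'e': index 1 in ['c', 'e', 'b', 'd'] -> ['e', 'c', 'b', 'd']
'b': index 2 in ['e', 'c', 'b', 'd'] -> ['b', 'e', 'c', 'd']
'd': index 3 in ['b', 'e', 'c', 'd'] -> ['d', 'b', 'e', 'c']
'b': index 1 in ['d', 'b', 'e', 'c'] -> ['b', 'd', 'e', 'c']


Output: [1, 3, 1, 2, 1, 2, 0, 1, 1, 2, 3, 1]


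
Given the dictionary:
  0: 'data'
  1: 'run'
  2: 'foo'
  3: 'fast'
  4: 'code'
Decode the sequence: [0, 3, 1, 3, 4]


Look up each index in the dictionary:
  0 -> 'data'
  3 -> 'fast'
  1 -> 'run'
  3 -> 'fast'
  4 -> 'code'

Decoded: "data fast run fast code"


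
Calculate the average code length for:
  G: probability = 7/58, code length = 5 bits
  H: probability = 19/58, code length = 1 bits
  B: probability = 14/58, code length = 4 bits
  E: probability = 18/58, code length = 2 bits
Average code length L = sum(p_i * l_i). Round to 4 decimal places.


Weighted contributions p_i * l_i:
  G: (7/58) * 5 = 35/58
  H: (19/58) * 1 = 19/58
  B: (14/58) * 4 = 56/58
  E: (18/58) * 2 = 36/58
Sum = (35 + 19 + 56 + 36)/58 = 146/58

L = 146/58 = 2.5172 bits/symbol


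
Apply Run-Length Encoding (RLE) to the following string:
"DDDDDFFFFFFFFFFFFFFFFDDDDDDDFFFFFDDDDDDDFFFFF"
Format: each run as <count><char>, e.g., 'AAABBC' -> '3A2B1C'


Scanning runs left to right:
  i=0: run of 'D' x 5 -> '5D'
  i=5: run of 'F' x 16 -> '16F'
  i=21: run of 'D' x 7 -> '7D'
  i=28: run of 'F' x 5 -> '5F'
  i=33: run of 'D' x 7 -> '7D'
  i=40: run of 'F' x 5 -> '5F'

RLE = 5D16F7D5F7D5F


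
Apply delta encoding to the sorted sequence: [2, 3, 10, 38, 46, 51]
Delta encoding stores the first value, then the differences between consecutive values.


First value: 2
Deltas:
  3 - 2 = 1
  10 - 3 = 7
  38 - 10 = 28
  46 - 38 = 8
  51 - 46 = 5


Delta encoded: [2, 1, 7, 28, 8, 5]


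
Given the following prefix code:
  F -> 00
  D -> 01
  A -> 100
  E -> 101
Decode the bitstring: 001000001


Decoding step by step:
Bits 00 -> F
Bits 100 -> A
Bits 00 -> F
Bits 01 -> D


Decoded message: FAFD


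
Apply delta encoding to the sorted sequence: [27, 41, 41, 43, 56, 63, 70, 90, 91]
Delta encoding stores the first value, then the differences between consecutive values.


First value: 27
Deltas:
  41 - 27 = 14
  41 - 41 = 0
  43 - 41 = 2
  56 - 43 = 13
  63 - 56 = 7
  70 - 63 = 7
  90 - 70 = 20
  91 - 90 = 1


Delta encoded: [27, 14, 0, 2, 13, 7, 7, 20, 1]


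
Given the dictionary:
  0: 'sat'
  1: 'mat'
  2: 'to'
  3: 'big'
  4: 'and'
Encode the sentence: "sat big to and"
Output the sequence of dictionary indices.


Look up each word in the dictionary:
  'sat' -> 0
  'big' -> 3
  'to' -> 2
  'and' -> 4

Encoded: [0, 3, 2, 4]


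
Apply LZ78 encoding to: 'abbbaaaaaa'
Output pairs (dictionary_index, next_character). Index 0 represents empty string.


LZ78 encoding steps:
Dictionary: {0: ''}
Step 1: w='' (idx 0), next='a' -> output (0, 'a'), add 'a' as idx 1
Step 2: w='' (idx 0), next='b' -> output (0, 'b'), add 'b' as idx 2
Step 3: w='b' (idx 2), next='b' -> output (2, 'b'), add 'bb' as idx 3
Step 4: w='a' (idx 1), next='a' -> output (1, 'a'), add 'aa' as idx 4
Step 5: w='aa' (idx 4), next='a' -> output (4, 'a'), add 'aaa' as idx 5
Step 6: w='a' (idx 1), end of input -> output (1, '')


Encoded: [(0, 'a'), (0, 'b'), (2, 'b'), (1, 'a'), (4, 'a'), (1, '')]


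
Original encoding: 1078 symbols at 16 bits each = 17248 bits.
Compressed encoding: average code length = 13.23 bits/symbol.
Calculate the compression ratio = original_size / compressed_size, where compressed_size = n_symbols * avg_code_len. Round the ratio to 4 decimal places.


original_size = n_symbols * orig_bits = 1078 * 16 = 17248 bits
compressed_size = n_symbols * avg_code_len = 1078 * 13.23 = 14261.94 bits
ratio = original_size / compressed_size = 17248 / 14261.94 = 1.2094

Compression ratio = 1.2094


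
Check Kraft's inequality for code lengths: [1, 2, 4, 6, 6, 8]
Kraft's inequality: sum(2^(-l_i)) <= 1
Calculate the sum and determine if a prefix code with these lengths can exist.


Sum = 2^(-1) + 2^(-2) + 2^(-4) + 2^(-6) + 2^(-6) + 2^(-8)
    = 0.5 + 0.25 + 0.0625 + 0.015625 + 0.015625 + 0.00390625
    = 217/256 = 0.84765625
Since 0.84765625 <= 1, Kraft's inequality IS satisfied.
A prefix code with these lengths CAN exist.

Kraft sum = 0.84765625. Satisfied.


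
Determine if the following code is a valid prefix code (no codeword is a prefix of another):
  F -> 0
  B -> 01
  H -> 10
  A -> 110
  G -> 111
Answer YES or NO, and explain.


Checking each pair (does one codeword prefix another?):
  F='0' vs B='01': prefix -- VIOLATION

NO -- this is NOT a valid prefix code. F (0) is a prefix of B (01).


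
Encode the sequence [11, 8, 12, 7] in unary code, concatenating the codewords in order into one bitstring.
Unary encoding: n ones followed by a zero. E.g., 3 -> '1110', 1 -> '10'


Encode each number as n ones followed by a terminating 0:
  11 -> 111111111110 (12 bits)
  8 -> 111111110 (9 bits)
  12 -> 1111111111110 (13 bits)
  7 -> 11111110 (8 bits)
Total length = 12 + 9 + 13 + 8 = 42 bits.

Unary([11, 8, 12, 7]) = 111111111110111111110111111111111011111110 (42 bits)


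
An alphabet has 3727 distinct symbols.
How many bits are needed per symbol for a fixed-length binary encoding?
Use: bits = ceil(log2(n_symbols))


log2(3727) = 11.8638
Bracket: 2^11 = 2048 < 3727 <= 2^12 = 4096
So ceil(log2(3727)) = 12

bits = ceil(log2(3727)) = ceil(11.8638) = 12 bits


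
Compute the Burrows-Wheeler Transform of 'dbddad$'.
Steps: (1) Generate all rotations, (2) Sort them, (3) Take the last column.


Rotations (sorted):
  0: $dbddad -> last char: d
  1: ad$dbdd -> last char: d
  2: bddad$d -> last char: d
  3: d$dbdda -> last char: a
  4: dad$dbd -> last char: d
  5: dbddad$ -> last char: $
  6: ddad$db -> last char: b


BWT = dddad$b


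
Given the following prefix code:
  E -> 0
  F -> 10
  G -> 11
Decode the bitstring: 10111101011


Decoding step by step:
Bits 10 -> F
Bits 11 -> G
Bits 11 -> G
Bits 0 -> E
Bits 10 -> F
Bits 11 -> G


Decoded message: FGGEFG


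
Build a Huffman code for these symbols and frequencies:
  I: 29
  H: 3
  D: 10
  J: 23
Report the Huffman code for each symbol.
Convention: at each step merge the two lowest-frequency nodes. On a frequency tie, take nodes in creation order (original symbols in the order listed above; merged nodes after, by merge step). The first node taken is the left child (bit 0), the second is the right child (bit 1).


Huffman tree construction:
Step 1: Merge H(3) + D(10) = 13
Step 2: Merge (H+D)(13) + J(23) = 36
Step 3: Merge I(29) + ((H+D)+J)(36) = 65
Read each symbol's code off the tree from the root (left child = 0, right child = 1).

Codes:
  I: 0 (length 1)
  H: 100 (length 3)
  D: 101 (length 3)
  J: 11 (length 2)
Average code length: 114/65 = 1.7538 bits/symbol


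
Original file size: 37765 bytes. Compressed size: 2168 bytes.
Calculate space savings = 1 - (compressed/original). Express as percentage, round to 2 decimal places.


ratio = compressed/original = 2168/37765 = 0.057408
savings = 1 - ratio = 1 - 0.057408 = 0.942592
as a percentage: 0.942592 * 100 = 94.26%

Space savings = 1 - 2168/37765 = 94.26%


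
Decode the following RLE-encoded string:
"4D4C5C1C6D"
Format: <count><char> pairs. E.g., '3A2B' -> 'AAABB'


Expanding each <count><char> pair:
  4D -> 'DDDD'
  4C -> 'CCCC'
  5C -> 'CCCCC'
  1C -> 'C'
  6D -> 'DDDDDD'

Decoded = DDDDCCCCCCCCCCDDDDDD


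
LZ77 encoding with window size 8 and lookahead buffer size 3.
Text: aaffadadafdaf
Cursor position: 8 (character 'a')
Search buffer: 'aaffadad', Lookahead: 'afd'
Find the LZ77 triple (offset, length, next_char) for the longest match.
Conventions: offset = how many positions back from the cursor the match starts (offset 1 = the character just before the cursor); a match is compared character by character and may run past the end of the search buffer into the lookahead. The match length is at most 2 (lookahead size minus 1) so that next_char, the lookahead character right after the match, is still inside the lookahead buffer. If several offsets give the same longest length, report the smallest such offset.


Try each offset into the search buffer:
  offset=1 (pos 7, char 'd'): match length 0
  offset=2 (pos 6, char 'a'): match length 1
  offset=3 (pos 5, char 'd'): match length 0
  offset=4 (pos 4, char 'a'): match length 1
  offset=5 (pos 3, char 'f'): match length 0
  offset=6 (pos 2, char 'f'): match length 0
  offset=7 (pos 1, char 'a'): match length 2
  offset=8 (pos 0, char 'a'): match length 1
Longest match has length 2 at offset 7.
next_char = character at position 8 + 2 = 10 -> 'd'

Best match: offset=7, length=2 (matching 'af' starting at position 1)
LZ77 triple: (7, 2, 'd')


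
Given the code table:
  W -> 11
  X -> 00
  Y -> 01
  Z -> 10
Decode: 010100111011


Decoding:
01 -> Y
01 -> Y
00 -> X
11 -> W
10 -> Z
11 -> W


Result: YYXWZW


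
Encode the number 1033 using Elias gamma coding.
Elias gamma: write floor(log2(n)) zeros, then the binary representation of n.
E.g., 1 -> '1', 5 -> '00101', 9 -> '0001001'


num_bits = floor(log2(1033)) + 1 = 11
leading_zeros = num_bits - 1 = 10
binary(1033) = 10000001001

Elias gamma(1033) = '0000000000' + '10000001001' = 000000000010000001001 (21 bits)


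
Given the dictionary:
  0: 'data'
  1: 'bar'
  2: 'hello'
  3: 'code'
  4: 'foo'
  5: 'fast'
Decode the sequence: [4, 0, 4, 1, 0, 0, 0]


Look up each index in the dictionary:
  4 -> 'foo'
  0 -> 'data'
  4 -> 'foo'
  1 -> 'bar'
  0 -> 'data'
  0 -> 'data'
  0 -> 'data'

Decoded: "foo data foo bar data data data"


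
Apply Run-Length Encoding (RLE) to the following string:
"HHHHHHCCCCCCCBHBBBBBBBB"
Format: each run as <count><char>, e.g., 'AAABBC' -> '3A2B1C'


Scanning runs left to right:
  i=0: run of 'H' x 6 -> '6H'
  i=6: run of 'C' x 7 -> '7C'
  i=13: run of 'B' x 1 -> '1B'
  i=14: run of 'H' x 1 -> '1H'
  i=15: run of 'B' x 8 -> '8B'

RLE = 6H7C1B1H8B


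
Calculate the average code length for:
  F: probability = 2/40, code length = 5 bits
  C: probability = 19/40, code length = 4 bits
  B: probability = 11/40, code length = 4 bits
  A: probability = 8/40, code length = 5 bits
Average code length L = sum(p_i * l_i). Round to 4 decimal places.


Weighted contributions p_i * l_i:
  F: (2/40) * 5 = 10/40
  C: (19/40) * 4 = 76/40
  B: (11/40) * 4 = 44/40
  A: (8/40) * 5 = 40/40
Sum = (10 + 76 + 44 + 40)/40 = 170/40

L = 170/40 = 4.2500 bits/symbol


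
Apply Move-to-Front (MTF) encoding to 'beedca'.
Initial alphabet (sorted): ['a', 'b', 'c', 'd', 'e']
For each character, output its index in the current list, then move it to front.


MTF encoding:
'b': index 1 in ['a', 'b', 'c', 'd', 'e'] -> ['b', 'a', 'c', 'd', 'e']
'e': index 4 in ['b', 'a', 'c', 'd', 'e'] -> ['e', 'b', 'a', 'c', 'd']
'e': index 0 in ['e', 'b', 'a', 'c', 'd'] -> ['e', 'b', 'a', 'c', 'd']
'd': index 4 in ['e', 'b', 'a', 'c', 'd'] -> ['d', 'e', 'b', 'a', 'c']
'c': index 4 in ['d', 'e', 'b', 'a', 'c'] -> ['c', 'd', 'e', 'b', 'a']
'a': index 4 in ['c', 'd', 'e', 'b', 'a'] -> ['a', 'c', 'd', 'e', 'b']


Output: [1, 4, 0, 4, 4, 4]


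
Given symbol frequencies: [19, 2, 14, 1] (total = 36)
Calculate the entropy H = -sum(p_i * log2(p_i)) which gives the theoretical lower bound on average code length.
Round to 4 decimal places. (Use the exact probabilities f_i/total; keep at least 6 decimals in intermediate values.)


Per-symbol terms -p_i * log2(p_i) with p_i = f_i/36:
  p = 19/36 = 0.527778: log2(p) = -0.921997, -p*log2(p) = 0.486610
  p = 2/36 = 0.055556: log2(p) = -4.169925, -p*log2(p) = 0.231663
  p = 14/36 = 0.388889: log2(p) = -1.362570, -p*log2(p) = 0.529888
  p = 1/36 = 0.027778: log2(p) = -5.169925, -p*log2(p) = 0.143609
H = 0.486610 + 0.231663 + 0.529888 + 0.143609 = 1.391770

H = 1.3918 bits/symbol


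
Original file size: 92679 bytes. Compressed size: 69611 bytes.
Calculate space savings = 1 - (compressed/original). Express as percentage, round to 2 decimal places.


ratio = compressed/original = 69611/92679 = 0.751098
savings = 1 - ratio = 1 - 0.751098 = 0.248902
as a percentage: 0.248902 * 100 = 24.89%

Space savings = 1 - 69611/92679 = 24.89%


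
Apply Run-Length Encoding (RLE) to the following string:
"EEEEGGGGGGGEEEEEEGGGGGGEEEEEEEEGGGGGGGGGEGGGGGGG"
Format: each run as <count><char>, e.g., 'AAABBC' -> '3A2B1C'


Scanning runs left to right:
  i=0: run of 'E' x 4 -> '4E'
  i=4: run of 'G' x 7 -> '7G'
  i=11: run of 'E' x 6 -> '6E'
  i=17: run of 'G' x 6 -> '6G'
  i=23: run of 'E' x 8 -> '8E'
  i=31: run of 'G' x 9 -> '9G'
  i=40: run of 'E' x 1 -> '1E'
  i=41: run of 'G' x 7 -> '7G'

RLE = 4E7G6E6G8E9G1E7G


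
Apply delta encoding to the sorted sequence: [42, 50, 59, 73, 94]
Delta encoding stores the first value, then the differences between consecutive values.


First value: 42
Deltas:
  50 - 42 = 8
  59 - 50 = 9
  73 - 59 = 14
  94 - 73 = 21


Delta encoded: [42, 8, 9, 14, 21]


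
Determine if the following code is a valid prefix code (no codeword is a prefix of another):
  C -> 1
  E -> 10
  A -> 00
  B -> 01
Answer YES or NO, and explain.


Checking each pair (does one codeword prefix another?):
  C='1' vs E='10': prefix -- VIOLATION

NO -- this is NOT a valid prefix code. C (1) is a prefix of E (10).


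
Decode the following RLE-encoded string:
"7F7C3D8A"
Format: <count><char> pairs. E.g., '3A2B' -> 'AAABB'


Expanding each <count><char> pair:
  7F -> 'FFFFFFF'
  7C -> 'CCCCCCC'
  3D -> 'DDD'
  8A -> 'AAAAAAAA'

Decoded = FFFFFFFCCCCCCCDDDAAAAAAAA


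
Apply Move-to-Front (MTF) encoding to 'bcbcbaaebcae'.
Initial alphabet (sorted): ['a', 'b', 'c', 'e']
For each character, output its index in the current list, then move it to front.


MTF encoding:
'b': index 1 in ['a', 'b', 'c', 'e'] -> ['b', 'a', 'c', 'e']
'c': index 2 in ['b', 'a', 'c', 'e'] -> ['c', 'b', 'a', 'e']
'b': index 1 in ['c', 'b', 'a', 'e'] -> ['b', 'c', 'a', 'e']
'c': index 1 in ['b', 'c', 'a', 'e'] -> ['c', 'b', 'a', 'e']
'b': index 1 in ['c', 'b', 'a', 'e'] -> ['b', 'c', 'a', 'e']
'a': index 2 in ['b', 'c', 'a', 'e'] -> ['a', 'b', 'c', 'e']
'a': index 0 in ['a', 'b', 'c', 'e'] -> ['a', 'b', 'c', 'e']
'e': index 3 in ['a', 'b', 'c', 'e'] -> ['e', 'a', 'b', 'c']
'b': index 2 in ['e', 'a', 'b', 'c'] -> ['b', 'e', 'a', 'c']
'c': index 3 in ['b', 'e', 'a', 'c'] -> ['c', 'b', 'e', 'a']
'a': index 3 in ['c', 'b', 'e', 'a'] -> ['a', 'c', 'b', 'e']
'e': index 3 in ['a', 'c', 'b', 'e'] -> ['e', 'a', 'c', 'b']


Output: [1, 2, 1, 1, 1, 2, 0, 3, 2, 3, 3, 3]


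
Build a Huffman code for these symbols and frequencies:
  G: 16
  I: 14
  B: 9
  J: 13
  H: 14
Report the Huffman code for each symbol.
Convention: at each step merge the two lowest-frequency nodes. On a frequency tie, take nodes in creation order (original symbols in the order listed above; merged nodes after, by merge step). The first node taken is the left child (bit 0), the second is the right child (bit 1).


Huffman tree construction:
Step 1: Merge B(9) + J(13) = 22
Step 2: Merge I(14) + H(14) = 28
Step 3: Merge G(16) + (B+J)(22) = 38
Step 4: Merge (I+H)(28) + (G+(B+J))(38) = 66
Read each symbol's code off the tree from the root (left child = 0, right child = 1).

Codes:
  G: 10 (length 2)
  I: 00 (length 2)
  B: 110 (length 3)
  J: 111 (length 3)
  H: 01 (length 2)
Average code length: 154/66 = 2.3333 bits/symbol


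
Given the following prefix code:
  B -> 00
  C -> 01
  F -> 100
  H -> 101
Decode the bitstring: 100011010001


Decoding step by step:
Bits 100 -> F
Bits 01 -> C
Bits 101 -> H
Bits 00 -> B
Bits 01 -> C


Decoded message: FCHBC


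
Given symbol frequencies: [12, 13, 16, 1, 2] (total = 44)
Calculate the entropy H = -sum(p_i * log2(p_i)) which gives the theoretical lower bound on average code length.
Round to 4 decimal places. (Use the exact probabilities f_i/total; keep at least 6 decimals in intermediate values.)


Per-symbol terms -p_i * log2(p_i) with p_i = f_i/44:
  p = 12/44 = 0.272727: log2(p) = -1.874469, -p*log2(p) = 0.511219
  p = 13/44 = 0.295455: log2(p) = -1.758992, -p*log2(p) = 0.519702
  p = 16/44 = 0.363636: log2(p) = -1.459432, -p*log2(p) = 0.530702
  p = 1/44 = 0.022727: log2(p) = -5.459432, -p*log2(p) = 0.124078
  p = 2/44 = 0.045455: log2(p) = -4.459432, -p*log2(p) = 0.202701
H = 0.511219 + 0.519702 + 0.530702 + 0.124078 + 0.202701 = 1.888402

H = 1.8884 bits/symbol


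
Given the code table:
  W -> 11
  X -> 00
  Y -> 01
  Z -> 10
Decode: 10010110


Decoding:
10 -> Z
01 -> Y
01 -> Y
10 -> Z


Result: ZYYZ


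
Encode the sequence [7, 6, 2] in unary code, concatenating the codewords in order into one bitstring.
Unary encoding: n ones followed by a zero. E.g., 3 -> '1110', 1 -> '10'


Encode each number as n ones followed by a terminating 0:
  7 -> 11111110 (8 bits)
  6 -> 1111110 (7 bits)
  2 -> 110 (3 bits)
Total length = 8 + 7 + 3 = 18 bits.

Unary([7, 6, 2]) = 111111101111110110 (18 bits)


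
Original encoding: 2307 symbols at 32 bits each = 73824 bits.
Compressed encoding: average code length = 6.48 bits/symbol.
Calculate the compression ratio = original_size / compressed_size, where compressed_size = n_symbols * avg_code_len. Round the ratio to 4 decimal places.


original_size = n_symbols * orig_bits = 2307 * 32 = 73824 bits
compressed_size = n_symbols * avg_code_len = 2307 * 6.48 = 14949.36 bits
ratio = original_size / compressed_size = 73824 / 14949.36 = 4.9383

Compression ratio = 4.9383


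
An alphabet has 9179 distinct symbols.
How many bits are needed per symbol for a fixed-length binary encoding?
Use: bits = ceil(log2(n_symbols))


log2(9179) = 13.1641
Bracket: 2^13 = 8192 < 9179 <= 2^14 = 16384
So ceil(log2(9179)) = 14

bits = ceil(log2(9179)) = ceil(13.1641) = 14 bits


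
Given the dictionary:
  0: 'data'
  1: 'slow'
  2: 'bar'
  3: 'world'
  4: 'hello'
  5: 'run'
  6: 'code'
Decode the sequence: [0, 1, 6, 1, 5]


Look up each index in the dictionary:
  0 -> 'data'
  1 -> 'slow'
  6 -> 'code'
  1 -> 'slow'
  5 -> 'run'

Decoded: "data slow code slow run"


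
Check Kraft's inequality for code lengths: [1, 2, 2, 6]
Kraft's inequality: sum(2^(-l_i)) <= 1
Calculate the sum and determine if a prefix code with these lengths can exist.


Sum = 2^(-1) + 2^(-2) + 2^(-2) + 2^(-6)
    = 0.5 + 0.25 + 0.25 + 0.015625
    = 65/64 = 1.015625
Since 1.015625 > 1, Kraft's inequality is NOT satisfied.
A prefix code with these lengths CANNOT exist.

Kraft sum = 1.015625. Not satisfied.


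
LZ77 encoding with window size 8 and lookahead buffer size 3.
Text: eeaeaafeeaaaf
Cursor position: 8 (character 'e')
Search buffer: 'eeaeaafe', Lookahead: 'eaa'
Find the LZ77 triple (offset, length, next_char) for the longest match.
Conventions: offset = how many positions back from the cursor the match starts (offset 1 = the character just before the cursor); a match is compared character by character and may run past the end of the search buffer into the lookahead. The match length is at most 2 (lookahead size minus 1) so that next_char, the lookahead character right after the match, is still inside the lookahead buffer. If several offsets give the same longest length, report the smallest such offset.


Try each offset into the search buffer:
  offset=1 (pos 7, char 'e'): match length 1
  offset=2 (pos 6, char 'f'): match length 0
  offset=3 (pos 5, char 'a'): match length 0
  offset=4 (pos 4, char 'a'): match length 0
  offset=5 (pos 3, char 'e'): match length 2
  offset=6 (pos 2, char 'a'): match length 0
  offset=7 (pos 1, char 'e'): match length 2
  offset=8 (pos 0, char 'e'): match length 1
Longest match has length 2, found at offsets 5, 7; take the smallest, offset 5.
next_char = character at position 8 + 2 = 10 -> 'a'

Best match: offset=5, length=2 (matching 'ea' starting at position 3)
LZ77 triple: (5, 2, 'a')


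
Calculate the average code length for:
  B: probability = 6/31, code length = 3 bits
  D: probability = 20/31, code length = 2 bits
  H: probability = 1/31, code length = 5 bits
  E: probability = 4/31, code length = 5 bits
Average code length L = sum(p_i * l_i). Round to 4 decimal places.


Weighted contributions p_i * l_i:
  B: (6/31) * 3 = 18/31
  D: (20/31) * 2 = 40/31
  H: (1/31) * 5 = 5/31
  E: (4/31) * 5 = 20/31
Sum = (18 + 40 + 5 + 20)/31 = 83/31

L = 83/31 = 2.6774 bits/symbol


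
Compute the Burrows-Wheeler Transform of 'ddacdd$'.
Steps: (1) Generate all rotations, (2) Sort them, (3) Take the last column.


Rotations (sorted):
  0: $ddacdd -> last char: d
  1: acdd$dd -> last char: d
  2: cdd$dda -> last char: a
  3: d$ddacd -> last char: d
  4: dacdd$d -> last char: d
  5: dd$ddac -> last char: c
  6: ddacdd$ -> last char: $


BWT = ddaddc$


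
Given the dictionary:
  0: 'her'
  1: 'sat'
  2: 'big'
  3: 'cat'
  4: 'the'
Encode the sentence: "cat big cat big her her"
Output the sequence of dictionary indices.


Look up each word in the dictionary:
  'cat' -> 3
  'big' -> 2
  'cat' -> 3
  'big' -> 2
  'her' -> 0
  'her' -> 0

Encoded: [3, 2, 3, 2, 0, 0]


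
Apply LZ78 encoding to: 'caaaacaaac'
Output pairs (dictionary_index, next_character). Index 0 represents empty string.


LZ78 encoding steps:
Dictionary: {0: ''}
Step 1: w='' (idx 0), next='c' -> output (0, 'c'), add 'c' as idx 1
Step 2: w='' (idx 0), next='a' -> output (0, 'a'), add 'a' as idx 2
Step 3: w='a' (idx 2), next='a' -> output (2, 'a'), add 'aa' as idx 3
Step 4: w='a' (idx 2), next='c' -> output (2, 'c'), add 'ac' as idx 4
Step 5: w='aa' (idx 3), next='a' -> output (3, 'a'), add 'aaa' as idx 5
Step 6: w='c' (idx 1), end of input -> output (1, '')


Encoded: [(0, 'c'), (0, 'a'), (2, 'a'), (2, 'c'), (3, 'a'), (1, '')]


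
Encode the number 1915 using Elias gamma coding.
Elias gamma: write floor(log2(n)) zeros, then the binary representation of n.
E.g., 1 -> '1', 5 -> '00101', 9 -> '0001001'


num_bits = floor(log2(1915)) + 1 = 11
leading_zeros = num_bits - 1 = 10
binary(1915) = 11101111011

Elias gamma(1915) = '0000000000' + '11101111011' = 000000000011101111011 (21 bits)


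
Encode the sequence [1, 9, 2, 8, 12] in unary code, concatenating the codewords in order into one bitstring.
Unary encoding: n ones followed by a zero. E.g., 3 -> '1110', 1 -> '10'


Encode each number as n ones followed by a terminating 0:
  1 -> 10 (2 bits)
  9 -> 1111111110 (10 bits)
  2 -> 110 (3 bits)
  8 -> 111111110 (9 bits)
  12 -> 1111111111110 (13 bits)
Total length = 2 + 10 + 3 + 9 + 13 = 37 bits.

Unary([1, 9, 2, 8, 12]) = 1011111111101101111111101111111111110 (37 bits)


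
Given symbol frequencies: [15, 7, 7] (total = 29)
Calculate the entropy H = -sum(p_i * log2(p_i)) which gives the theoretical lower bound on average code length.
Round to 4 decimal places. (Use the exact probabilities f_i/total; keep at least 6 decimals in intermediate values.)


Per-symbol terms -p_i * log2(p_i) with p_i = f_i/29:
  p = 15/29 = 0.517241: log2(p) = -0.951090, -p*log2(p) = 0.491943
  p = 7/29 = 0.241379: log2(p) = -2.050626, -p*log2(p) = 0.494979
  p = 7/29 = 0.241379: log2(p) = -2.050626, -p*log2(p) = 0.494979
H = 0.491943 + 0.494979 + 0.494979 = 1.481901

H = 1.4819 bits/symbol


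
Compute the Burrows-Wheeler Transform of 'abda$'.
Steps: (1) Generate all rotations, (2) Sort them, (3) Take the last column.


Rotations (sorted):
  0: $abda -> last char: a
  1: a$abd -> last char: d
  2: abda$ -> last char: $
  3: bda$a -> last char: a
  4: da$ab -> last char: b


BWT = ad$ab


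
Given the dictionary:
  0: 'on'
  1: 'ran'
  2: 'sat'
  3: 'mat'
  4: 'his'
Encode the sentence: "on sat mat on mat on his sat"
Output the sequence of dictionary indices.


Look up each word in the dictionary:
  'on' -> 0
  'sat' -> 2
  'mat' -> 3
  'on' -> 0
  'mat' -> 3
  'on' -> 0
  'his' -> 4
  'sat' -> 2

Encoded: [0, 2, 3, 0, 3, 0, 4, 2]


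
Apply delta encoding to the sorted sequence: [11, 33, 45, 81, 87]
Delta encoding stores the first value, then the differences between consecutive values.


First value: 11
Deltas:
  33 - 11 = 22
  45 - 33 = 12
  81 - 45 = 36
  87 - 81 = 6


Delta encoded: [11, 22, 12, 36, 6]


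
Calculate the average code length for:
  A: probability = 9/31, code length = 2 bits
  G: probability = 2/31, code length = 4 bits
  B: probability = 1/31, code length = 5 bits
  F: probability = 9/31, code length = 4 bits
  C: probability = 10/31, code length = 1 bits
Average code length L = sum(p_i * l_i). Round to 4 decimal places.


Weighted contributions p_i * l_i:
  A: (9/31) * 2 = 18/31
  G: (2/31) * 4 = 8/31
  B: (1/31) * 5 = 5/31
  F: (9/31) * 4 = 36/31
  C: (10/31) * 1 = 10/31
Sum = (18 + 8 + 5 + 36 + 10)/31 = 77/31

L = 77/31 = 2.4839 bits/symbol


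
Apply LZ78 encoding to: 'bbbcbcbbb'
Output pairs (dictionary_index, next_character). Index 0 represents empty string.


LZ78 encoding steps:
Dictionary: {0: ''}
Step 1: w='' (idx 0), next='b' -> output (0, 'b'), add 'b' as idx 1
Step 2: w='b' (idx 1), next='b' -> output (1, 'b'), add 'bb' as idx 2
Step 3: w='' (idx 0), next='c' -> output (0, 'c'), add 'c' as idx 3
Step 4: w='b' (idx 1), next='c' -> output (1, 'c'), add 'bc' as idx 4
Step 5: w='bb' (idx 2), next='b' -> output (2, 'b'), add 'bbb' as idx 5


Encoded: [(0, 'b'), (1, 'b'), (0, 'c'), (1, 'c'), (2, 'b')]


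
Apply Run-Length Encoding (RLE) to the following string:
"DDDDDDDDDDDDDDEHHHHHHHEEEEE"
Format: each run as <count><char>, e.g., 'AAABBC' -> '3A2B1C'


Scanning runs left to right:
  i=0: run of 'D' x 14 -> '14D'
  i=14: run of 'E' x 1 -> '1E'
  i=15: run of 'H' x 7 -> '7H'
  i=22: run of 'E' x 5 -> '5E'

RLE = 14D1E7H5E


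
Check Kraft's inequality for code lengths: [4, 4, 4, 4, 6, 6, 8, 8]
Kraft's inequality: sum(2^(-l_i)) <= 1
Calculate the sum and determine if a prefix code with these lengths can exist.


Sum = 2^(-4) + 2^(-4) + 2^(-4) + 2^(-4) + 2^(-6) + 2^(-6) + 2^(-8) + 2^(-8)
    = 0.0625 + 0.0625 + 0.0625 + 0.0625 + 0.015625 + 0.015625 + 0.00390625 + 0.00390625
    = 74/256 = 0.2890625
Since 0.2890625 <= 1, Kraft's inequality IS satisfied.
A prefix code with these lengths CAN exist.

Kraft sum = 0.2890625. Satisfied.


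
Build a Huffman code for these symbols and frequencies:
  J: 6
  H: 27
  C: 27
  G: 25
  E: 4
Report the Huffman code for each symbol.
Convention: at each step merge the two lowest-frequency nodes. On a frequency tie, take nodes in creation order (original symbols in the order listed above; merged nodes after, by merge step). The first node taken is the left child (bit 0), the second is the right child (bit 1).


Huffman tree construction:
Step 1: Merge E(4) + J(6) = 10
Step 2: Merge (E+J)(10) + G(25) = 35
Step 3: Merge H(27) + C(27) = 54
Step 4: Merge ((E+J)+G)(35) + (H+C)(54) = 89
Read each symbol's code off the tree from the root (left child = 0, right child = 1).

Codes:
  J: 001 (length 3)
  H: 10 (length 2)
  C: 11 (length 2)
  G: 01 (length 2)
  E: 000 (length 3)
Average code length: 188/89 = 2.1124 bits/symbol


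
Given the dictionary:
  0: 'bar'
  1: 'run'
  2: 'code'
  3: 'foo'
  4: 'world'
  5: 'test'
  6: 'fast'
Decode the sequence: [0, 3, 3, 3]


Look up each index in the dictionary:
  0 -> 'bar'
  3 -> 'foo'
  3 -> 'foo'
  3 -> 'foo'

Decoded: "bar foo foo foo"


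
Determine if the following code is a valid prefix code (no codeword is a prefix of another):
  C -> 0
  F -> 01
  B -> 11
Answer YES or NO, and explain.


Checking each pair (does one codeword prefix another?):
  C='0' vs F='01': prefix -- VIOLATION

NO -- this is NOT a valid prefix code. C (0) is a prefix of F (01).


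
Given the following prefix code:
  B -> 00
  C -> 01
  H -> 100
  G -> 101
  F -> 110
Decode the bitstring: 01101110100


Decoding step by step:
Bits 01 -> C
Bits 101 -> G
Bits 110 -> F
Bits 100 -> H


Decoded message: CGFH


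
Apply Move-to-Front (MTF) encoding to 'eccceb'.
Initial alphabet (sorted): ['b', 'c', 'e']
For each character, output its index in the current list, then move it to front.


MTF encoding:
'e': index 2 in ['b', 'c', 'e'] -> ['e', 'b', 'c']
'c': index 2 in ['e', 'b', 'c'] -> ['c', 'e', 'b']
'c': index 0 in ['c', 'e', 'b'] -> ['c', 'e', 'b']
'c': index 0 in ['c', 'e', 'b'] -> ['c', 'e', 'b']
'e': index 1 in ['c', 'e', 'b'] -> ['e', 'c', 'b']
'b': index 2 in ['e', 'c', 'b'] -> ['b', 'e', 'c']


Output: [2, 2, 0, 0, 1, 2]


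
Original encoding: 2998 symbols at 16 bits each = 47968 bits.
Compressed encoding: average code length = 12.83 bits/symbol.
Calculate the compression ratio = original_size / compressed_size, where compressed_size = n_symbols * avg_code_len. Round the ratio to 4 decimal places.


original_size = n_symbols * orig_bits = 2998 * 16 = 47968 bits
compressed_size = n_symbols * avg_code_len = 2998 * 12.83 = 38464.34 bits
ratio = original_size / compressed_size = 47968 / 38464.34 = 1.2471

Compression ratio = 1.2471


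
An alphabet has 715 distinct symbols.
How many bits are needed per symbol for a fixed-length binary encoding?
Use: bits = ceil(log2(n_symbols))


log2(715) = 9.4818
Bracket: 2^9 = 512 < 715 <= 2^10 = 1024
So ceil(log2(715)) = 10

bits = ceil(log2(715)) = ceil(9.4818) = 10 bits


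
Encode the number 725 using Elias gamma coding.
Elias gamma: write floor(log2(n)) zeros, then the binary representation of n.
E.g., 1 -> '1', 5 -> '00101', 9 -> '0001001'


num_bits = floor(log2(725)) + 1 = 10
leading_zeros = num_bits - 1 = 9
binary(725) = 1011010101

Elias gamma(725) = '000000000' + '1011010101' = 0000000001011010101 (19 bits)


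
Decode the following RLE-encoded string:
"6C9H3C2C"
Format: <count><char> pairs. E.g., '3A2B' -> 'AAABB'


Expanding each <count><char> pair:
  6C -> 'CCCCCC'
  9H -> 'HHHHHHHHH'
  3C -> 'CCC'
  2C -> 'CC'

Decoded = CCCCCCHHHHHHHHHCCCCC


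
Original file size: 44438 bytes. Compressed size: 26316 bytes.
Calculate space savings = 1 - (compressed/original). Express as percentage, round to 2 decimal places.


ratio = compressed/original = 26316/44438 = 0.592196
savings = 1 - ratio = 1 - 0.592196 = 0.407804
as a percentage: 0.407804 * 100 = 40.78%

Space savings = 1 - 26316/44438 = 40.78%


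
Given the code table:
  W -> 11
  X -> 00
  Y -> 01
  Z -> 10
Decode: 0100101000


Decoding:
01 -> Y
00 -> X
10 -> Z
10 -> Z
00 -> X


Result: YXZZX


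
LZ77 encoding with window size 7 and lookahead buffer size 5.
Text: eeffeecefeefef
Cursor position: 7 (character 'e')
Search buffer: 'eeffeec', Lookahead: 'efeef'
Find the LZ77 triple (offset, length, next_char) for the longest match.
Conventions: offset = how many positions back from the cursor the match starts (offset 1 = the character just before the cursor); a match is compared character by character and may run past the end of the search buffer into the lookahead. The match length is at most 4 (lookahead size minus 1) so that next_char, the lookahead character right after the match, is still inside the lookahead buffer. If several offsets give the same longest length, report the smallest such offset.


Try each offset into the search buffer:
  offset=1 (pos 6, char 'c'): match length 0
  offset=2 (pos 5, char 'e'): match length 1
  offset=3 (pos 4, char 'e'): match length 1
  offset=4 (pos 3, char 'f'): match length 0
  offset=5 (pos 2, char 'f'): match length 0
  offset=6 (pos 1, char 'e'): match length 2
  offset=7 (pos 0, char 'e'): match length 1
Longest match has length 2 at offset 6.
next_char = character at position 7 + 2 = 9 -> 'e'

Best match: offset=6, length=2 (matching 'ef' starting at position 1)
LZ77 triple: (6, 2, 'e')


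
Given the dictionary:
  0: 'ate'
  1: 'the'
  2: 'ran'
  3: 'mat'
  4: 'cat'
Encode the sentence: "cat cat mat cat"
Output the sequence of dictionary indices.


Look up each word in the dictionary:
  'cat' -> 4
  'cat' -> 4
  'mat' -> 3
  'cat' -> 4

Encoded: [4, 4, 3, 4]


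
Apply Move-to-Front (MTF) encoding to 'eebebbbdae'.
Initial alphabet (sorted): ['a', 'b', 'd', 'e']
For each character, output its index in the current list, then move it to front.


MTF encoding:
'e': index 3 in ['a', 'b', 'd', 'e'] -> ['e', 'a', 'b', 'd']
'e': index 0 in ['e', 'a', 'b', 'd'] -> ['e', 'a', 'b', 'd']
'b': index 2 in ['e', 'a', 'b', 'd'] -> ['b', 'e', 'a', 'd']
'e': index 1 in ['b', 'e', 'a', 'd'] -> ['e', 'b', 'a', 'd']
'b': index 1 in ['e', 'b', 'a', 'd'] -> ['b', 'e', 'a', 'd']
'b': index 0 in ['b', 'e', 'a', 'd'] -> ['b', 'e', 'a', 'd']
'b': index 0 in ['b', 'e', 'a', 'd'] -> ['b', 'e', 'a', 'd']
'd': index 3 in ['b', 'e', 'a', 'd'] -> ['d', 'b', 'e', 'a']
'a': index 3 in ['d', 'b', 'e', 'a'] -> ['a', 'd', 'b', 'e']
'e': index 3 in ['a', 'd', 'b', 'e'] -> ['e', 'a', 'd', 'b']


Output: [3, 0, 2, 1, 1, 0, 0, 3, 3, 3]


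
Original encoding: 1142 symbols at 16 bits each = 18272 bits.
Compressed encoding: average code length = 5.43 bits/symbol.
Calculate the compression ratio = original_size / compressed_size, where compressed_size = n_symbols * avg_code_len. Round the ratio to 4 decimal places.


original_size = n_symbols * orig_bits = 1142 * 16 = 18272 bits
compressed_size = n_symbols * avg_code_len = 1142 * 5.43 = 6201.06 bits
ratio = original_size / compressed_size = 18272 / 6201.06 = 2.9466

Compression ratio = 2.9466


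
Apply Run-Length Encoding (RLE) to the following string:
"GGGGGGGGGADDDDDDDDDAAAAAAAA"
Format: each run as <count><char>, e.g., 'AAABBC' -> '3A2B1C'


Scanning runs left to right:
  i=0: run of 'G' x 9 -> '9G'
  i=9: run of 'A' x 1 -> '1A'
  i=10: run of 'D' x 9 -> '9D'
  i=19: run of 'A' x 8 -> '8A'

RLE = 9G1A9D8A


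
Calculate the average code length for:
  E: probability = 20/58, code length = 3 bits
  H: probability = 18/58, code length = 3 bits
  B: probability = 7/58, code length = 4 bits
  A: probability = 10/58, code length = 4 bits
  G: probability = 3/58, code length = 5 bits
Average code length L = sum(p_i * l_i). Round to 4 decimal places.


Weighted contributions p_i * l_i:
  E: (20/58) * 3 = 60/58
  H: (18/58) * 3 = 54/58
  B: (7/58) * 4 = 28/58
  A: (10/58) * 4 = 40/58
  G: (3/58) * 5 = 15/58
Sum = (60 + 54 + 28 + 40 + 15)/58 = 197/58

L = 197/58 = 3.3966 bits/symbol
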